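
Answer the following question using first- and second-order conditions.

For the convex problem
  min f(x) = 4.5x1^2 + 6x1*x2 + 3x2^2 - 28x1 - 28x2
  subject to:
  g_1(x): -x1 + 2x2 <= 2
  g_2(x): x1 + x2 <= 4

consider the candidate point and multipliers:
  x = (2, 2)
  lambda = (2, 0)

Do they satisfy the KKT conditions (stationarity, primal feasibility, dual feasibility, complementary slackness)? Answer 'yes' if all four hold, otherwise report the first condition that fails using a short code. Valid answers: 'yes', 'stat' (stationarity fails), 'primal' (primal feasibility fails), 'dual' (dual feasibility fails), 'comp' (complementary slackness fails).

Gradient of f: grad f(x) = Q x + c = (2, -4)
Constraint values g_i(x) = a_i^T x - b_i:
  g_1((2, 2)) = 0
  g_2((2, 2)) = 0
Stationarity residual: grad f(x) + sum_i lambda_i a_i = (0, 0)
  -> stationarity OK
Primal feasibility (all g_i <= 0): OK
Dual feasibility (all lambda_i >= 0): OK
Complementary slackness (lambda_i * g_i(x) = 0 for all i): OK

Verdict: yes, KKT holds.

yes


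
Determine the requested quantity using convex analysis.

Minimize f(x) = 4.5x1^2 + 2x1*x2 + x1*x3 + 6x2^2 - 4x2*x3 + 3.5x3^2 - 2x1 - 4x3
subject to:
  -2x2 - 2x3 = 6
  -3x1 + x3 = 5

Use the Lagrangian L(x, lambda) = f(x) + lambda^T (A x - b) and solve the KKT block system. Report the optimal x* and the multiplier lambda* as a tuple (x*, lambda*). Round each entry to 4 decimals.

Form the Lagrangian:
  L(x, lambda) = (1/2) x^T Q x + c^T x + lambda^T (A x - b)
Stationarity (grad_x L = 0): Q x + c + A^T lambda = 0.
Primal feasibility: A x = b.

This gives the KKT block system:
  [ Q   A^T ] [ x     ]   [-c ]
  [ A    0  ] [ lambda ] = [ b ]

Solving the linear system:
  x*      = (-2.1301, -1.6098, -1.3902)
  lambda* = (-9.0081, -8.5935)
  f(x*)   = 53.4187

x* = (-2.1301, -1.6098, -1.3902), lambda* = (-9.0081, -8.5935)


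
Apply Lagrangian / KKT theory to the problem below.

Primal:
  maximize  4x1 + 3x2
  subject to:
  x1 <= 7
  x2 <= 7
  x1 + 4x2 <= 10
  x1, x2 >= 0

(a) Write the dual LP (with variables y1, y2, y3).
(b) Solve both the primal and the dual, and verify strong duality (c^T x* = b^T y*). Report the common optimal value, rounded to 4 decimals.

The standard primal-dual pair for 'max c^T x s.t. A x <= b, x >= 0' is:
  Dual:  min b^T y  s.t.  A^T y >= c,  y >= 0.

So the dual LP is:
  minimize  7y1 + 7y2 + 10y3
  subject to:
    y1 + y3 >= 4
    y2 + 4y3 >= 3
    y1, y2, y3 >= 0

Solving the primal: x* = (7, 0.75).
  primal value c^T x* = 30.25.
Solving the dual: y* = (3.25, 0, 0.75).
  dual value b^T y* = 30.25.
Strong duality: c^T x* = b^T y*. Confirmed.

30.25


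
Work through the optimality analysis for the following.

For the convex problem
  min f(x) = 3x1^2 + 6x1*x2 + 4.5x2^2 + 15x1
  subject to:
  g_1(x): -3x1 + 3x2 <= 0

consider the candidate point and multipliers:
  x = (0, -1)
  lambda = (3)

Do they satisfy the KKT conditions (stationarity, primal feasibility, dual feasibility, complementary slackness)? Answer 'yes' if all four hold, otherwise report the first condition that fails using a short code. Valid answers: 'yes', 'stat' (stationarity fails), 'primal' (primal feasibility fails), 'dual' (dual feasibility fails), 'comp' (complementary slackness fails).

Gradient of f: grad f(x) = Q x + c = (9, -9)
Constraint values g_i(x) = a_i^T x - b_i:
  g_1((0, -1)) = -3
Stationarity residual: grad f(x) + sum_i lambda_i a_i = (0, 0)
  -> stationarity OK
Primal feasibility (all g_i <= 0): OK
Dual feasibility (all lambda_i >= 0): OK
Complementary slackness (lambda_i * g_i(x) = 0 for all i): FAILS

Verdict: the first failing condition is complementary_slackness -> comp.

comp


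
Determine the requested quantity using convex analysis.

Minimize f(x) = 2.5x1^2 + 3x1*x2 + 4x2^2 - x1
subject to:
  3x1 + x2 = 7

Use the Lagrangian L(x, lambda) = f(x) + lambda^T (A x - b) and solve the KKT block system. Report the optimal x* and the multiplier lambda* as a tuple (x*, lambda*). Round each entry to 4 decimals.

Form the Lagrangian:
  L(x, lambda) = (1/2) x^T Q x + c^T x + lambda^T (A x - b)
Stationarity (grad_x L = 0): Q x + c + A^T lambda = 0.
Primal feasibility: A x = b.

This gives the KKT block system:
  [ Q   A^T ] [ x     ]   [-c ]
  [ A    0  ] [ lambda ] = [ b ]

Solving the linear system:
  x*      = (2.5085, -0.5254)
  lambda* = (-3.322)
  f(x*)   = 10.3729

x* = (2.5085, -0.5254), lambda* = (-3.322)


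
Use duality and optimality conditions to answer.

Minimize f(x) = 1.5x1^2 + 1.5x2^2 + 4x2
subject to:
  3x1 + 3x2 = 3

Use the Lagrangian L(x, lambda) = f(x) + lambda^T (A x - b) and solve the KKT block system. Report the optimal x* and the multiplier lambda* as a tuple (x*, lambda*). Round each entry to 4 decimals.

Form the Lagrangian:
  L(x, lambda) = (1/2) x^T Q x + c^T x + lambda^T (A x - b)
Stationarity (grad_x L = 0): Q x + c + A^T lambda = 0.
Primal feasibility: A x = b.

This gives the KKT block system:
  [ Q   A^T ] [ x     ]   [-c ]
  [ A    0  ] [ lambda ] = [ b ]

Solving the linear system:
  x*      = (1.1667, -0.1667)
  lambda* = (-1.1667)
  f(x*)   = 1.4167

x* = (1.1667, -0.1667), lambda* = (-1.1667)


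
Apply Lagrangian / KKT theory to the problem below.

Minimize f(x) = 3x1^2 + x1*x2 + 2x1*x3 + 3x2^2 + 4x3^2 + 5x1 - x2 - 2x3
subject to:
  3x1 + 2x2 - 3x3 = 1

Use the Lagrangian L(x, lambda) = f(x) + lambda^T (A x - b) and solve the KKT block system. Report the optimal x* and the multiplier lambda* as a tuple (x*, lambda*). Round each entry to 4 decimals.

Form the Lagrangian:
  L(x, lambda) = (1/2) x^T Q x + c^T x + lambda^T (A x - b)
Stationarity (grad_x L = 0): Q x + c + A^T lambda = 0.
Primal feasibility: A x = b.

This gives the KKT block system:
  [ Q   A^T ] [ x     ]   [-c ]
  [ A    0  ] [ lambda ] = [ b ]

Solving the linear system:
  x*      = (-0.2502, 0.631, -0.1629)
  lambda* = (-1.2679)
  f(x*)   = -0.1443

x* = (-0.2502, 0.631, -0.1629), lambda* = (-1.2679)


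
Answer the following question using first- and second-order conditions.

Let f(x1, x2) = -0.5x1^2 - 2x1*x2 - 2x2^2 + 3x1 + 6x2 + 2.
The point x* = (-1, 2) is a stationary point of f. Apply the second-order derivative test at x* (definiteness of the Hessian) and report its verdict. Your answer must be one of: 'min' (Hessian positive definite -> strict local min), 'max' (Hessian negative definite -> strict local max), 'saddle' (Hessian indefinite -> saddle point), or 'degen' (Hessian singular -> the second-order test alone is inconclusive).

Compute the Hessian H = grad^2 f:
  H = [[-1, -2], [-2, -4]]
Verify stationarity: grad f(x*) = H x* + g = (0, 0).
Eigenvalues of H: -5, 0.
H has a zero eigenvalue (singular; negative semidefinite but not definite), so H is neither positive definite, negative definite, nor indefinite. The second-order test alone is inconclusive -> degen.
(Indeed, f is constant along the null direction of H through x*, so x* is not a strict local extremum.)

degen


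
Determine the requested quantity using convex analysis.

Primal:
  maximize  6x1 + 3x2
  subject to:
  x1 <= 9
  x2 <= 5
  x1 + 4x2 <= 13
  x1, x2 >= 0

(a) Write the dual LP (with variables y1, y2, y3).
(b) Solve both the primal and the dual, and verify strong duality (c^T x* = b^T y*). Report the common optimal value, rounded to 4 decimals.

The standard primal-dual pair for 'max c^T x s.t. A x <= b, x >= 0' is:
  Dual:  min b^T y  s.t.  A^T y >= c,  y >= 0.

So the dual LP is:
  minimize  9y1 + 5y2 + 13y3
  subject to:
    y1 + y3 >= 6
    y2 + 4y3 >= 3
    y1, y2, y3 >= 0

Solving the primal: x* = (9, 1).
  primal value c^T x* = 57.
Solving the dual: y* = (5.25, 0, 0.75).
  dual value b^T y* = 57.
Strong duality: c^T x* = b^T y*. Confirmed.

57


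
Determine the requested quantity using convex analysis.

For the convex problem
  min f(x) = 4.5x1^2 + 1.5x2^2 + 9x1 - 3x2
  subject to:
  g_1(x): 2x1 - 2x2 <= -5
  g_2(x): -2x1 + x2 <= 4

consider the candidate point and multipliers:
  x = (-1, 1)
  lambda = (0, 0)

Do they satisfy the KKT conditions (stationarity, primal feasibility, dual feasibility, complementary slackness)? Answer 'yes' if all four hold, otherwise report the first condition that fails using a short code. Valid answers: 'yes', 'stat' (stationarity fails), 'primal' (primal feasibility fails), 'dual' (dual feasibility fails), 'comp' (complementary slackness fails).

Gradient of f: grad f(x) = Q x + c = (0, 0)
Constraint values g_i(x) = a_i^T x - b_i:
  g_1((-1, 1)) = 1
  g_2((-1, 1)) = -1
Stationarity residual: grad f(x) + sum_i lambda_i a_i = (0, 0)
  -> stationarity OK
Primal feasibility (all g_i <= 0): FAILS
Dual feasibility (all lambda_i >= 0): OK
Complementary slackness (lambda_i * g_i(x) = 0 for all i): OK

Verdict: the first failing condition is primal_feasibility -> primal.

primal


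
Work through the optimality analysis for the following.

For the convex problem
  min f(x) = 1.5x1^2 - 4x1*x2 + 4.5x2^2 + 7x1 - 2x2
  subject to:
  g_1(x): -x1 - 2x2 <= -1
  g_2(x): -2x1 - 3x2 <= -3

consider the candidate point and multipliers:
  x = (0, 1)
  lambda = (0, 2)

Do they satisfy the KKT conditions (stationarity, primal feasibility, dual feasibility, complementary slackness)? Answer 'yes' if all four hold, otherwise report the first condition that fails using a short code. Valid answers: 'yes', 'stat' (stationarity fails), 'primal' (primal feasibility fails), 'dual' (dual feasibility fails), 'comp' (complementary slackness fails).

Gradient of f: grad f(x) = Q x + c = (3, 7)
Constraint values g_i(x) = a_i^T x - b_i:
  g_1((0, 1)) = -1
  g_2((0, 1)) = 0
Stationarity residual: grad f(x) + sum_i lambda_i a_i = (-1, 1)
  -> stationarity FAILS
Primal feasibility (all g_i <= 0): OK
Dual feasibility (all lambda_i >= 0): OK
Complementary slackness (lambda_i * g_i(x) = 0 for all i): OK

Verdict: the first failing condition is stationarity -> stat.

stat


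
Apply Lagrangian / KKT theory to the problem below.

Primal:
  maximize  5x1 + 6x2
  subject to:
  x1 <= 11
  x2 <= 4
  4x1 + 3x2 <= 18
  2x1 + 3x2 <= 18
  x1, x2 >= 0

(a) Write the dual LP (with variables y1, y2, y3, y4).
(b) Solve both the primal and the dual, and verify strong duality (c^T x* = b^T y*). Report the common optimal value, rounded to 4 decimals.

The standard primal-dual pair for 'max c^T x s.t. A x <= b, x >= 0' is:
  Dual:  min b^T y  s.t.  A^T y >= c,  y >= 0.

So the dual LP is:
  minimize  11y1 + 4y2 + 18y3 + 18y4
  subject to:
    y1 + 4y3 + 2y4 >= 5
    y2 + 3y3 + 3y4 >= 6
    y1, y2, y3, y4 >= 0

Solving the primal: x* = (1.5, 4).
  primal value c^T x* = 31.5.
Solving the dual: y* = (0, 2.25, 1.25, 0).
  dual value b^T y* = 31.5.
Strong duality: c^T x* = b^T y*. Confirmed.

31.5


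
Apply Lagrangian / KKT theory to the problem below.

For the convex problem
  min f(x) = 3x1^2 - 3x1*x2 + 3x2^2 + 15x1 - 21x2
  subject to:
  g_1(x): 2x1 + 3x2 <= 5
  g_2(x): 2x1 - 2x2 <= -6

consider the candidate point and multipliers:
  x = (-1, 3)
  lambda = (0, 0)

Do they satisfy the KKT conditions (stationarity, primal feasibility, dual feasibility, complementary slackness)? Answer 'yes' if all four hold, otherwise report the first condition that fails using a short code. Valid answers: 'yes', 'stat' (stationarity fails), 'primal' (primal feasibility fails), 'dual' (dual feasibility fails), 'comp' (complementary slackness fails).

Gradient of f: grad f(x) = Q x + c = (0, 0)
Constraint values g_i(x) = a_i^T x - b_i:
  g_1((-1, 3)) = 2
  g_2((-1, 3)) = -2
Stationarity residual: grad f(x) + sum_i lambda_i a_i = (0, 0)
  -> stationarity OK
Primal feasibility (all g_i <= 0): FAILS
Dual feasibility (all lambda_i >= 0): OK
Complementary slackness (lambda_i * g_i(x) = 0 for all i): OK

Verdict: the first failing condition is primal_feasibility -> primal.

primal


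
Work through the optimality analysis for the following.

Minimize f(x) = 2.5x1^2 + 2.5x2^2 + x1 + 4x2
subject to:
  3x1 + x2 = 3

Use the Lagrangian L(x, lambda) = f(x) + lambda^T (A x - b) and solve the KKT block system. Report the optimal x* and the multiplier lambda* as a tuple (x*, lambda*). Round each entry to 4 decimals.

Form the Lagrangian:
  L(x, lambda) = (1/2) x^T Q x + c^T x + lambda^T (A x - b)
Stationarity (grad_x L = 0): Q x + c + A^T lambda = 0.
Primal feasibility: A x = b.

This gives the KKT block system:
  [ Q   A^T ] [ x     ]   [-c ]
  [ A    0  ] [ lambda ] = [ b ]

Solving the linear system:
  x*      = (1.12, -0.36)
  lambda* = (-2.2)
  f(x*)   = 3.14

x* = (1.12, -0.36), lambda* = (-2.2)


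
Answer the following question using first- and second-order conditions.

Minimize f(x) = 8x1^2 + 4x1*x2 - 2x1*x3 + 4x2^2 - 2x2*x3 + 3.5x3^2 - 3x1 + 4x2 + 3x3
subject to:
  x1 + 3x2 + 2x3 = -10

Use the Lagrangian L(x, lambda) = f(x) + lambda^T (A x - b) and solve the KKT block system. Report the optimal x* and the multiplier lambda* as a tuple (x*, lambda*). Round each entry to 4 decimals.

Form the Lagrangian:
  L(x, lambda) = (1/2) x^T Q x + c^T x + lambda^T (A x - b)
Stationarity (grad_x L = 0): Q x + c + A^T lambda = 0.
Primal feasibility: A x = b.

This gives the KKT block system:
  [ Q   A^T ] [ x     ]   [-c ]
  [ A    0  ] [ lambda ] = [ b ]

Solving the linear system:
  x*      = (0.3331, -2.2324, -1.818)
  lambda* = (2.9636)
  f(x*)   = 7.1265

x* = (0.3331, -2.2324, -1.818), lambda* = (2.9636)


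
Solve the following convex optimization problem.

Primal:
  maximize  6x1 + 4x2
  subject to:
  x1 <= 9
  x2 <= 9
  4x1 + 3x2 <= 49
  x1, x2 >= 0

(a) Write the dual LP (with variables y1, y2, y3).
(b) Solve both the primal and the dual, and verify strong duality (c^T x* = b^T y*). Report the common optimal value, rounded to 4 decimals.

The standard primal-dual pair for 'max c^T x s.t. A x <= b, x >= 0' is:
  Dual:  min b^T y  s.t.  A^T y >= c,  y >= 0.

So the dual LP is:
  minimize  9y1 + 9y2 + 49y3
  subject to:
    y1 + 4y3 >= 6
    y2 + 3y3 >= 4
    y1, y2, y3 >= 0

Solving the primal: x* = (9, 4.3333).
  primal value c^T x* = 71.3333.
Solving the dual: y* = (0.6667, 0, 1.3333).
  dual value b^T y* = 71.3333.
Strong duality: c^T x* = b^T y*. Confirmed.

71.3333


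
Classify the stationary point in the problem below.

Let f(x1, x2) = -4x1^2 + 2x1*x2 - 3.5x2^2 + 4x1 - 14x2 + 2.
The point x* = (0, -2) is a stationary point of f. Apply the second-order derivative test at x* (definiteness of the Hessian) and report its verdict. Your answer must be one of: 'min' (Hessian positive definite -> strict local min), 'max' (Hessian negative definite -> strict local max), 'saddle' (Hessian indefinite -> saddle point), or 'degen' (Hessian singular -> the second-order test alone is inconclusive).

Compute the Hessian H = grad^2 f:
  H = [[-8, 2], [2, -7]]
Verify stationarity: grad f(x*) = H x* + g = (0, 0).
Eigenvalues of H: -9.5616, -5.4384.
Both eigenvalues < 0, so H is negative definite -> x* is a strict local max.

max


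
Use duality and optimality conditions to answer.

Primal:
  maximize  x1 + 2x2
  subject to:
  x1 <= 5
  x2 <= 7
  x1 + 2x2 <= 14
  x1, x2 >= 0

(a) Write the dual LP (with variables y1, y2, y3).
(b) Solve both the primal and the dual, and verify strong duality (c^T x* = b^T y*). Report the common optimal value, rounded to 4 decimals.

The standard primal-dual pair for 'max c^T x s.t. A x <= b, x >= 0' is:
  Dual:  min b^T y  s.t.  A^T y >= c,  y >= 0.

So the dual LP is:
  minimize  5y1 + 7y2 + 14y3
  subject to:
    y1 + y3 >= 1
    y2 + 2y3 >= 2
    y1, y2, y3 >= 0

Solving the primal: x* = (0, 7).
  primal value c^T x* = 14.
Solving the dual: y* = (0, 0, 1).
  dual value b^T y* = 14.
Strong duality: c^T x* = b^T y*. Confirmed.

14


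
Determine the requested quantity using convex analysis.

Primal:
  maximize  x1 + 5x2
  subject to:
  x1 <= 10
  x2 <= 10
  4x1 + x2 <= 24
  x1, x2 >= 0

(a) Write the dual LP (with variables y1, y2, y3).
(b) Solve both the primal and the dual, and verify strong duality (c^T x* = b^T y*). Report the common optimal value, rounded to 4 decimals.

The standard primal-dual pair for 'max c^T x s.t. A x <= b, x >= 0' is:
  Dual:  min b^T y  s.t.  A^T y >= c,  y >= 0.

So the dual LP is:
  minimize  10y1 + 10y2 + 24y3
  subject to:
    y1 + 4y3 >= 1
    y2 + y3 >= 5
    y1, y2, y3 >= 0

Solving the primal: x* = (3.5, 10).
  primal value c^T x* = 53.5.
Solving the dual: y* = (0, 4.75, 0.25).
  dual value b^T y* = 53.5.
Strong duality: c^T x* = b^T y*. Confirmed.

53.5


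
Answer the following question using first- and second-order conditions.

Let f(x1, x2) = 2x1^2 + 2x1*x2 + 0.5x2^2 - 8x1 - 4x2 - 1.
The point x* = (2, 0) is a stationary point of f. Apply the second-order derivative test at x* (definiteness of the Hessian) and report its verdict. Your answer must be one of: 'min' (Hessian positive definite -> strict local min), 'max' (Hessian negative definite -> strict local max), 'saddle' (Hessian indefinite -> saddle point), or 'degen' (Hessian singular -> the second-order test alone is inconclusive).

Compute the Hessian H = grad^2 f:
  H = [[4, 2], [2, 1]]
Verify stationarity: grad f(x*) = H x* + g = (0, 0).
Eigenvalues of H: 0, 5.
H has a zero eigenvalue (singular; positive semidefinite but not definite), so H is neither positive definite, negative definite, nor indefinite. The second-order test alone is inconclusive -> degen.
(Indeed, f is constant along the null direction of H through x*, so x* is not a strict local extremum.)

degen


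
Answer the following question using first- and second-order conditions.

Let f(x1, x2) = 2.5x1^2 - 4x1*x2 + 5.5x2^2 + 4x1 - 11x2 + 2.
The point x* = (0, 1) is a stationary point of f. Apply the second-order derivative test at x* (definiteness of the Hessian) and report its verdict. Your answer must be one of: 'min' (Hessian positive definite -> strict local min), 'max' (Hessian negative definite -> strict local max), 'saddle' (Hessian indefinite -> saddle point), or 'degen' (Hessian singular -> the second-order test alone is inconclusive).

Compute the Hessian H = grad^2 f:
  H = [[5, -4], [-4, 11]]
Verify stationarity: grad f(x*) = H x* + g = (0, 0).
Eigenvalues of H: 3, 13.
Both eigenvalues > 0, so H is positive definite -> x* is a strict local min.

min


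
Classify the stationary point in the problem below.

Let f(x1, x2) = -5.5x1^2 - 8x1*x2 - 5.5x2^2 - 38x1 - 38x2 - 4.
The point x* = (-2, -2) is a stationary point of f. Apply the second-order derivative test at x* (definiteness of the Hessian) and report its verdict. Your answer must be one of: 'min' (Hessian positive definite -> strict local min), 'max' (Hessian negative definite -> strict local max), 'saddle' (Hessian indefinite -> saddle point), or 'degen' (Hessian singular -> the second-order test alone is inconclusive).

Compute the Hessian H = grad^2 f:
  H = [[-11, -8], [-8, -11]]
Verify stationarity: grad f(x*) = H x* + g = (0, 0).
Eigenvalues of H: -19, -3.
Both eigenvalues < 0, so H is negative definite -> x* is a strict local max.

max


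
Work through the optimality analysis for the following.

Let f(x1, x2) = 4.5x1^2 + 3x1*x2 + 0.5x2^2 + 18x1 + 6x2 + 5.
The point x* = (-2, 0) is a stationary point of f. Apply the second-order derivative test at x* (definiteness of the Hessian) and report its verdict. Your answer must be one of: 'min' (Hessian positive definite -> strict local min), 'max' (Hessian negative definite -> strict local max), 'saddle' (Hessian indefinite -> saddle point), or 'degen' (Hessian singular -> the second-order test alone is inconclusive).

Compute the Hessian H = grad^2 f:
  H = [[9, 3], [3, 1]]
Verify stationarity: grad f(x*) = H x* + g = (0, 0).
Eigenvalues of H: 0, 10.
H has a zero eigenvalue (singular; positive semidefinite but not definite), so H is neither positive definite, negative definite, nor indefinite. The second-order test alone is inconclusive -> degen.
(Indeed, f is constant along the null direction of H through x*, so x* is not a strict local extremum.)

degen


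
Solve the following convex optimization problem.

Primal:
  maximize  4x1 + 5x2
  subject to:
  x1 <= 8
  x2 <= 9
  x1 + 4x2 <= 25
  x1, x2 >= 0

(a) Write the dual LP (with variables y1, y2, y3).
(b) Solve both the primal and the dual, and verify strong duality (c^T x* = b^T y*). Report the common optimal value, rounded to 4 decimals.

The standard primal-dual pair for 'max c^T x s.t. A x <= b, x >= 0' is:
  Dual:  min b^T y  s.t.  A^T y >= c,  y >= 0.

So the dual LP is:
  minimize  8y1 + 9y2 + 25y3
  subject to:
    y1 + y3 >= 4
    y2 + 4y3 >= 5
    y1, y2, y3 >= 0

Solving the primal: x* = (8, 4.25).
  primal value c^T x* = 53.25.
Solving the dual: y* = (2.75, 0, 1.25).
  dual value b^T y* = 53.25.
Strong duality: c^T x* = b^T y*. Confirmed.

53.25


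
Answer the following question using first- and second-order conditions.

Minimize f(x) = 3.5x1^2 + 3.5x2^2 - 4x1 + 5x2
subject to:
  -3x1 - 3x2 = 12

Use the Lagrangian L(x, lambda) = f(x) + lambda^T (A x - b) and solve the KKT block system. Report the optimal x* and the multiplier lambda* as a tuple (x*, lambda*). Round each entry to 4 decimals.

Form the Lagrangian:
  L(x, lambda) = (1/2) x^T Q x + c^T x + lambda^T (A x - b)
Stationarity (grad_x L = 0): Q x + c + A^T lambda = 0.
Primal feasibility: A x = b.

This gives the KKT block system:
  [ Q   A^T ] [ x     ]   [-c ]
  [ A    0  ] [ lambda ] = [ b ]

Solving the linear system:
  x*      = (-1.3571, -2.6429)
  lambda* = (-4.5)
  f(x*)   = 23.1071

x* = (-1.3571, -2.6429), lambda* = (-4.5)


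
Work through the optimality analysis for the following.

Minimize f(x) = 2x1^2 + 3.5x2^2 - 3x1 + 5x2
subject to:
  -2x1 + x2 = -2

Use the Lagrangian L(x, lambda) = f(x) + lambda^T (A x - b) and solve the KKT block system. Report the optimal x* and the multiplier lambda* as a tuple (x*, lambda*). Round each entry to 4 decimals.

Form the Lagrangian:
  L(x, lambda) = (1/2) x^T Q x + c^T x + lambda^T (A x - b)
Stationarity (grad_x L = 0): Q x + c + A^T lambda = 0.
Primal feasibility: A x = b.

This gives the KKT block system:
  [ Q   A^T ] [ x     ]   [-c ]
  [ A    0  ] [ lambda ] = [ b ]

Solving the linear system:
  x*      = (0.6562, -0.6875)
  lambda* = (-0.1875)
  f(x*)   = -2.8906

x* = (0.6562, -0.6875), lambda* = (-0.1875)


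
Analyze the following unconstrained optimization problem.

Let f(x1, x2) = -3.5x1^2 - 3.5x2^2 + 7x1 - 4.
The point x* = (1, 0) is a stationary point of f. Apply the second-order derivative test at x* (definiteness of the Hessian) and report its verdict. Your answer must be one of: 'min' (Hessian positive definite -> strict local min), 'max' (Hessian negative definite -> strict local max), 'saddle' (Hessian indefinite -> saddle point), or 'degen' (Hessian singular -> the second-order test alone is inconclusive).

Compute the Hessian H = grad^2 f:
  H = [[-7, 0], [0, -7]]
Verify stationarity: grad f(x*) = H x* + g = (0, 0).
Eigenvalues of H: -7, -7.
Both eigenvalues < 0, so H is negative definite -> x* is a strict local max.

max


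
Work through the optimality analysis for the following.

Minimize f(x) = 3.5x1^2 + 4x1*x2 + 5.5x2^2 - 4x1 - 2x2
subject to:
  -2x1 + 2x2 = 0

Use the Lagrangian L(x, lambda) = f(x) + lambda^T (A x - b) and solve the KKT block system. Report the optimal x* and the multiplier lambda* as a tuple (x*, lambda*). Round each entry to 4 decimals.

Form the Lagrangian:
  L(x, lambda) = (1/2) x^T Q x + c^T x + lambda^T (A x - b)
Stationarity (grad_x L = 0): Q x + c + A^T lambda = 0.
Primal feasibility: A x = b.

This gives the KKT block system:
  [ Q   A^T ] [ x     ]   [-c ]
  [ A    0  ] [ lambda ] = [ b ]

Solving the linear system:
  x*      = (0.2308, 0.2308)
  lambda* = (-0.7308)
  f(x*)   = -0.6923

x* = (0.2308, 0.2308), lambda* = (-0.7308)


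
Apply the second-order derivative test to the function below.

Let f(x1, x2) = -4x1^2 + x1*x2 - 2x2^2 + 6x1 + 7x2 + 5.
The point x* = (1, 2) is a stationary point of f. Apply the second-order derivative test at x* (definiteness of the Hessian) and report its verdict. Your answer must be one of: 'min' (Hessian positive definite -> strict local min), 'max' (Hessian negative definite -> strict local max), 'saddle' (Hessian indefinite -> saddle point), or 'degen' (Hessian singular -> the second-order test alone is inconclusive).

Compute the Hessian H = grad^2 f:
  H = [[-8, 1], [1, -4]]
Verify stationarity: grad f(x*) = H x* + g = (0, 0).
Eigenvalues of H: -8.2361, -3.7639.
Both eigenvalues < 0, so H is negative definite -> x* is a strict local max.

max


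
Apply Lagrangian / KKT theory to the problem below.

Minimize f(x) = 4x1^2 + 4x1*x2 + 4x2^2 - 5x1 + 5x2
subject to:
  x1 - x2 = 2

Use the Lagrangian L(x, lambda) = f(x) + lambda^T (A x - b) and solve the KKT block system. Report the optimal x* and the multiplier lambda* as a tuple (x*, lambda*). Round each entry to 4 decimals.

Form the Lagrangian:
  L(x, lambda) = (1/2) x^T Q x + c^T x + lambda^T (A x - b)
Stationarity (grad_x L = 0): Q x + c + A^T lambda = 0.
Primal feasibility: A x = b.

This gives the KKT block system:
  [ Q   A^T ] [ x     ]   [-c ]
  [ A    0  ] [ lambda ] = [ b ]

Solving the linear system:
  x*      = (1, -1)
  lambda* = (1)
  f(x*)   = -6

x* = (1, -1), lambda* = (1)


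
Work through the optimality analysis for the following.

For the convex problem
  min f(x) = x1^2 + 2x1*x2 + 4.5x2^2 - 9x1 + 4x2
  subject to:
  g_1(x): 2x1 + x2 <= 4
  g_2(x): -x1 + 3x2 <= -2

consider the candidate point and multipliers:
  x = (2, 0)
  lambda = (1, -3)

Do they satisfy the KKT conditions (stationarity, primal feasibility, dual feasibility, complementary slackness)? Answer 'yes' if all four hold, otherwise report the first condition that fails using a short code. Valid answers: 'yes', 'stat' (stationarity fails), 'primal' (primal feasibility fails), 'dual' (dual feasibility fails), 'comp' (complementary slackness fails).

Gradient of f: grad f(x) = Q x + c = (-5, 8)
Constraint values g_i(x) = a_i^T x - b_i:
  g_1((2, 0)) = 0
  g_2((2, 0)) = 0
Stationarity residual: grad f(x) + sum_i lambda_i a_i = (0, 0)
  -> stationarity OK
Primal feasibility (all g_i <= 0): OK
Dual feasibility (all lambda_i >= 0): FAILS
Complementary slackness (lambda_i * g_i(x) = 0 for all i): OK

Verdict: the first failing condition is dual_feasibility -> dual.

dual


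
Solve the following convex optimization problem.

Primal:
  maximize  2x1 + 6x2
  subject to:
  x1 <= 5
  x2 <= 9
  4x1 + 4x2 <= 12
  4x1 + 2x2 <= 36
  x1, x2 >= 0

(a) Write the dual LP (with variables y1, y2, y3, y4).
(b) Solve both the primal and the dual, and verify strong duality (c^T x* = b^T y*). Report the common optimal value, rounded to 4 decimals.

The standard primal-dual pair for 'max c^T x s.t. A x <= b, x >= 0' is:
  Dual:  min b^T y  s.t.  A^T y >= c,  y >= 0.

So the dual LP is:
  minimize  5y1 + 9y2 + 12y3 + 36y4
  subject to:
    y1 + 4y3 + 4y4 >= 2
    y2 + 4y3 + 2y4 >= 6
    y1, y2, y3, y4 >= 0

Solving the primal: x* = (0, 3).
  primal value c^T x* = 18.
Solving the dual: y* = (0, 0, 1.5, 0).
  dual value b^T y* = 18.
Strong duality: c^T x* = b^T y*. Confirmed.

18


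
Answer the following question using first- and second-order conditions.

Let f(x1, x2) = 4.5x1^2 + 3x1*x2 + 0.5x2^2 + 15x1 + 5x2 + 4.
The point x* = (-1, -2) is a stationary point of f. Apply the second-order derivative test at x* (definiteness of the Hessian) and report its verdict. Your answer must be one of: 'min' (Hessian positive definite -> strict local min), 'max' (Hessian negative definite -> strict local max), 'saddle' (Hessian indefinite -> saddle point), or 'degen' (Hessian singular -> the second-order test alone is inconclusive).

Compute the Hessian H = grad^2 f:
  H = [[9, 3], [3, 1]]
Verify stationarity: grad f(x*) = H x* + g = (0, 0).
Eigenvalues of H: 0, 10.
H has a zero eigenvalue (singular; positive semidefinite but not definite), so H is neither positive definite, negative definite, nor indefinite. The second-order test alone is inconclusive -> degen.
(Indeed, f is constant along the null direction of H through x*, so x* is not a strict local extremum.)

degen


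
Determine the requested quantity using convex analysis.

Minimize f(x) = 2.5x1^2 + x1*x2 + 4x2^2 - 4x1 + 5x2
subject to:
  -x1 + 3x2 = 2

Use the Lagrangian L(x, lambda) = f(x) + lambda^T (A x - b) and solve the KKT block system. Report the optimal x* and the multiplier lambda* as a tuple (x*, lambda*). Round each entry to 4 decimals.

Form the Lagrangian:
  L(x, lambda) = (1/2) x^T Q x + c^T x + lambda^T (A x - b)
Stationarity (grad_x L = 0): Q x + c + A^T lambda = 0.
Primal feasibility: A x = b.

This gives the KKT block system:
  [ Q   A^T ] [ x     ]   [-c ]
  [ A    0  ] [ lambda ] = [ b ]

Solving the linear system:
  x*      = (-0.0169, 0.661)
  lambda* = (-3.4237)
  f(x*)   = 5.1102

x* = (-0.0169, 0.661), lambda* = (-3.4237)


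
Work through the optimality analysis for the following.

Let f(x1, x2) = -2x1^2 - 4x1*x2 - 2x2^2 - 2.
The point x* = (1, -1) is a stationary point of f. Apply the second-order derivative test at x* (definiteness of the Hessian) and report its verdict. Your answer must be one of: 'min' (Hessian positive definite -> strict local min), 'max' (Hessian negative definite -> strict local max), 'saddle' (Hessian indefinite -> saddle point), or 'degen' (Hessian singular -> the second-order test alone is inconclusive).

Compute the Hessian H = grad^2 f:
  H = [[-4, -4], [-4, -4]]
Verify stationarity: grad f(x*) = H x* + g = (0, 0).
Eigenvalues of H: -8, 0.
H has a zero eigenvalue (singular; negative semidefinite but not definite), so H is neither positive definite, negative definite, nor indefinite. The second-order test alone is inconclusive -> degen.
(Indeed, f is constant along the null direction of H through x*, so x* is not a strict local extremum.)

degen


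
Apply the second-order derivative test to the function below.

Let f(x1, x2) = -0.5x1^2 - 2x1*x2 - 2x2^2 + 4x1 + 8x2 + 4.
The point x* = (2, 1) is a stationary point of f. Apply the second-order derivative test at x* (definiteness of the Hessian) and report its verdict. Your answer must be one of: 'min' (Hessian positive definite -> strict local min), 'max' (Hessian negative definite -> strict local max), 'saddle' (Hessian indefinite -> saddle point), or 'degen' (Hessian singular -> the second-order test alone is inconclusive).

Compute the Hessian H = grad^2 f:
  H = [[-1, -2], [-2, -4]]
Verify stationarity: grad f(x*) = H x* + g = (0, 0).
Eigenvalues of H: -5, 0.
H has a zero eigenvalue (singular; negative semidefinite but not definite), so H is neither positive definite, negative definite, nor indefinite. The second-order test alone is inconclusive -> degen.
(Indeed, f is constant along the null direction of H through x*, so x* is not a strict local extremum.)

degen


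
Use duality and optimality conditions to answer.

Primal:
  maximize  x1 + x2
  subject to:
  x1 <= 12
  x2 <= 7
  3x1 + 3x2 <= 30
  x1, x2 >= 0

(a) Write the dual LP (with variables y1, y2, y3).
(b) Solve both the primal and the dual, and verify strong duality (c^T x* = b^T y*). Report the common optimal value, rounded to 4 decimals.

The standard primal-dual pair for 'max c^T x s.t. A x <= b, x >= 0' is:
  Dual:  min b^T y  s.t.  A^T y >= c,  y >= 0.

So the dual LP is:
  minimize  12y1 + 7y2 + 30y3
  subject to:
    y1 + 3y3 >= 1
    y2 + 3y3 >= 1
    y1, y2, y3 >= 0

Solving the primal: x* = (10, 0).
  primal value c^T x* = 10.
Solving the dual: y* = (0, 0, 0.3333).
  dual value b^T y* = 10.
Strong duality: c^T x* = b^T y*. Confirmed.

10


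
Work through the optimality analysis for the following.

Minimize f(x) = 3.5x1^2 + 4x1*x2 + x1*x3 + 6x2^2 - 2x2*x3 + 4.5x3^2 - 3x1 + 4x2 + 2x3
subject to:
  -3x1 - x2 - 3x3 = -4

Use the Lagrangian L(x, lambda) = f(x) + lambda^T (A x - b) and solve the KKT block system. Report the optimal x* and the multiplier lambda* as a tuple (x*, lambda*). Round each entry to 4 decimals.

Form the Lagrangian:
  L(x, lambda) = (1/2) x^T Q x + c^T x + lambda^T (A x - b)
Stationarity (grad_x L = 0): Q x + c + A^T lambda = 0.
Primal feasibility: A x = b.

This gives the KKT block system:
  [ Q   A^T ] [ x     ]   [-c ]
  [ A    0  ] [ lambda ] = [ b ]

Solving the linear system:
  x*      = (1.5584, -0.7097, 0.0115)
  lambda* = (1.6938)
  f(x*)   = -0.358

x* = (1.5584, -0.7097, 0.0115), lambda* = (1.6938)


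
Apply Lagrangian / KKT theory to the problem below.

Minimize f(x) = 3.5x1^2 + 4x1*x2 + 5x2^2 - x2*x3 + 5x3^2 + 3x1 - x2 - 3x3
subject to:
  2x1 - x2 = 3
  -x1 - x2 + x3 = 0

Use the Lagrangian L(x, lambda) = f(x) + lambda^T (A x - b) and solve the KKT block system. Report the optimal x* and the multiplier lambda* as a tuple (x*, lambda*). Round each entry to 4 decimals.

Form the Lagrangian:
  L(x, lambda) = (1/2) x^T Q x + c^T x + lambda^T (A x - b)
Stationarity (grad_x L = 0): Q x + c + A^T lambda = 0.
Primal feasibility: A x = b.

This gives the KKT block system:
  [ Q   A^T ] [ x     ]   [-c ]
  [ A    0  ] [ lambda ] = [ b ]

Solving the linear system:
  x*      = (1.0993, -0.8014, 0.2979)
  lambda* = (-4.1348, -0.7801)
  f(x*)   = 7.805

x* = (1.0993, -0.8014, 0.2979), lambda* = (-4.1348, -0.7801)


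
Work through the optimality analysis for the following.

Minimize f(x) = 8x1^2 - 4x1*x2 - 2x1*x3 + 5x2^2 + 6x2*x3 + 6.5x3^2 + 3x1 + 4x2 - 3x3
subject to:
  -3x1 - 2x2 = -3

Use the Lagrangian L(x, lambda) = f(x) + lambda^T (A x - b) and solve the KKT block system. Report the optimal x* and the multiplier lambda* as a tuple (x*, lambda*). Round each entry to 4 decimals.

Form the Lagrangian:
  L(x, lambda) = (1/2) x^T Q x + c^T x + lambda^T (A x - b)
Stationarity (grad_x L = 0): Q x + c + A^T lambda = 0.
Primal feasibility: A x = b.

This gives the KKT block system:
  [ Q   A^T ] [ x     ]   [-c ]
  [ A    0  ] [ lambda ] = [ b ]

Solving the linear system:
  x*      = (0.6415, 0.5378, 0.0812)
  lambda* = (3.6499)
  f(x*)   = 7.3908

x* = (0.6415, 0.5378, 0.0812), lambda* = (3.6499)


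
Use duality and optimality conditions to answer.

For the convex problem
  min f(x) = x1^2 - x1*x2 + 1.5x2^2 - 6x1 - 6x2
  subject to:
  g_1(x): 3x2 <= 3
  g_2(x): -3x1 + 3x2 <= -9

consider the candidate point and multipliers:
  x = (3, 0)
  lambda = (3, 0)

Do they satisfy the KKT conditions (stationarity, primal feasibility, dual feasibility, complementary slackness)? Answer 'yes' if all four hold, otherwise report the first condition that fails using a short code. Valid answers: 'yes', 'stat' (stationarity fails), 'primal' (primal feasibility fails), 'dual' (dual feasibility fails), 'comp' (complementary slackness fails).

Gradient of f: grad f(x) = Q x + c = (0, -9)
Constraint values g_i(x) = a_i^T x - b_i:
  g_1((3, 0)) = -3
  g_2((3, 0)) = 0
Stationarity residual: grad f(x) + sum_i lambda_i a_i = (0, 0)
  -> stationarity OK
Primal feasibility (all g_i <= 0): OK
Dual feasibility (all lambda_i >= 0): OK
Complementary slackness (lambda_i * g_i(x) = 0 for all i): FAILS

Verdict: the first failing condition is complementary_slackness -> comp.

comp


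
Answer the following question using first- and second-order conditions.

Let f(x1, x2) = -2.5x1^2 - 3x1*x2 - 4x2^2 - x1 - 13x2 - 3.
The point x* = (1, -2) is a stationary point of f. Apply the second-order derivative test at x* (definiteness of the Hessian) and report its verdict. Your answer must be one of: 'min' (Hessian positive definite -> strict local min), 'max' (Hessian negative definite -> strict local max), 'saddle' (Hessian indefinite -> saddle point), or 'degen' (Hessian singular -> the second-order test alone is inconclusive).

Compute the Hessian H = grad^2 f:
  H = [[-5, -3], [-3, -8]]
Verify stationarity: grad f(x*) = H x* + g = (0, 0).
Eigenvalues of H: -9.8541, -3.1459.
Both eigenvalues < 0, so H is negative definite -> x* is a strict local max.

max


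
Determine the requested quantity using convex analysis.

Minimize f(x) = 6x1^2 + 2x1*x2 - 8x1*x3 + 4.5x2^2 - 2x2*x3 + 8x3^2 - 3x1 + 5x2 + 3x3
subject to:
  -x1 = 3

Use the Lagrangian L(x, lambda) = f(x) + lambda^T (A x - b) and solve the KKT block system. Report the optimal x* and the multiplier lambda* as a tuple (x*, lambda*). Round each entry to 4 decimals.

Form the Lagrangian:
  L(x, lambda) = (1/2) x^T Q x + c^T x + lambda^T (A x - b)
Stationarity (grad_x L = 0): Q x + c + A^T lambda = 0.
Primal feasibility: A x = b.

This gives the KKT block system:
  [ Q   A^T ] [ x     ]   [-c ]
  [ A    0  ] [ lambda ] = [ b ]

Solving the linear system:
  x*      = (-3, -0.2714, -1.7214)
  lambda* = (-25.7714)
  f(x*)   = 39.8964

x* = (-3, -0.2714, -1.7214), lambda* = (-25.7714)


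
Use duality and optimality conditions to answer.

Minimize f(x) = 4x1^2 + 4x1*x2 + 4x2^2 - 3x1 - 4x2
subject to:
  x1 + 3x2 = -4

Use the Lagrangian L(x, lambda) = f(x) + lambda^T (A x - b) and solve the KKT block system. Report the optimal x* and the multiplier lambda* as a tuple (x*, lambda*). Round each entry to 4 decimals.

Form the Lagrangian:
  L(x, lambda) = (1/2) x^T Q x + c^T x + lambda^T (A x - b)
Stationarity (grad_x L = 0): Q x + c + A^T lambda = 0.
Primal feasibility: A x = b.

This gives the KKT block system:
  [ Q   A^T ] [ x     ]   [-c ]
  [ A    0  ] [ lambda ] = [ b ]

Solving the linear system:
  x*      = (0.5536, -1.5179)
  lambda* = (4.6429)
  f(x*)   = 11.4911

x* = (0.5536, -1.5179), lambda* = (4.6429)


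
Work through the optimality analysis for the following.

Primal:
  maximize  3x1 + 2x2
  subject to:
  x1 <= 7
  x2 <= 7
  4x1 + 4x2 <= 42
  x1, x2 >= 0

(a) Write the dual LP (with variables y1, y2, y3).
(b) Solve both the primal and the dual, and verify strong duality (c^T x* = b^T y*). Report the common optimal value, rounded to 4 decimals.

The standard primal-dual pair for 'max c^T x s.t. A x <= b, x >= 0' is:
  Dual:  min b^T y  s.t.  A^T y >= c,  y >= 0.

So the dual LP is:
  minimize  7y1 + 7y2 + 42y3
  subject to:
    y1 + 4y3 >= 3
    y2 + 4y3 >= 2
    y1, y2, y3 >= 0

Solving the primal: x* = (7, 3.5).
  primal value c^T x* = 28.
Solving the dual: y* = (1, 0, 0.5).
  dual value b^T y* = 28.
Strong duality: c^T x* = b^T y*. Confirmed.

28


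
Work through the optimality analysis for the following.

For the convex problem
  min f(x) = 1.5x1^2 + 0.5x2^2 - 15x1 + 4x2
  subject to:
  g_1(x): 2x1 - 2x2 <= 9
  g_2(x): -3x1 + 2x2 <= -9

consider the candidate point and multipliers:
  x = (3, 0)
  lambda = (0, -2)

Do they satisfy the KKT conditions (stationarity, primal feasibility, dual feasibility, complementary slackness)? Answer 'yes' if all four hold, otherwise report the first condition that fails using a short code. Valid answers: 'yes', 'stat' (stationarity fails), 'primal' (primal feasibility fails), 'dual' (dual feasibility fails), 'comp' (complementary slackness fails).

Gradient of f: grad f(x) = Q x + c = (-6, 4)
Constraint values g_i(x) = a_i^T x - b_i:
  g_1((3, 0)) = -3
  g_2((3, 0)) = 0
Stationarity residual: grad f(x) + sum_i lambda_i a_i = (0, 0)
  -> stationarity OK
Primal feasibility (all g_i <= 0): OK
Dual feasibility (all lambda_i >= 0): FAILS
Complementary slackness (lambda_i * g_i(x) = 0 for all i): OK

Verdict: the first failing condition is dual_feasibility -> dual.

dual


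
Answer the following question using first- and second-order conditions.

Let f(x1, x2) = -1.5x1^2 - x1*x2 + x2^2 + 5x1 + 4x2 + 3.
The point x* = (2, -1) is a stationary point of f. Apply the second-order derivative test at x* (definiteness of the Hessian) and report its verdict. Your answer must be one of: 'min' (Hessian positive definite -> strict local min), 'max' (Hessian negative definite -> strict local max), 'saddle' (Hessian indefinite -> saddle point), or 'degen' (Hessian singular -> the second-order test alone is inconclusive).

Compute the Hessian H = grad^2 f:
  H = [[-3, -1], [-1, 2]]
Verify stationarity: grad f(x*) = H x* + g = (0, 0).
Eigenvalues of H: -3.1926, 2.1926.
Eigenvalues have mixed signs, so H is indefinite -> x* is a saddle point.

saddle


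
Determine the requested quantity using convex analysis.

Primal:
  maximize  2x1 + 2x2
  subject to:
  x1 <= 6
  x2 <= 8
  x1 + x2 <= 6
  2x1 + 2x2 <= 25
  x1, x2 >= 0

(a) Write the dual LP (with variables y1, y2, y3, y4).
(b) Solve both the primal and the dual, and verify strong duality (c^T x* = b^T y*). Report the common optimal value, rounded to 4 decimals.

The standard primal-dual pair for 'max c^T x s.t. A x <= b, x >= 0' is:
  Dual:  min b^T y  s.t.  A^T y >= c,  y >= 0.

So the dual LP is:
  minimize  6y1 + 8y2 + 6y3 + 25y4
  subject to:
    y1 + y3 + 2y4 >= 2
    y2 + y3 + 2y4 >= 2
    y1, y2, y3, y4 >= 0

Solving the primal: x* = (0, 6).
  primal value c^T x* = 12.
Solving the dual: y* = (0, 0, 2, 0).
  dual value b^T y* = 12.
Strong duality: c^T x* = b^T y*. Confirmed.

12
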